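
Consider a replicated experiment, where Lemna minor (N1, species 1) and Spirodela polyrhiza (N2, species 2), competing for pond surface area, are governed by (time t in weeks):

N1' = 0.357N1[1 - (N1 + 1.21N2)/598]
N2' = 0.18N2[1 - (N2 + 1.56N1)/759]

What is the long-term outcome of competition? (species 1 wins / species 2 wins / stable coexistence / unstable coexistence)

Compare the nullcline intercepts: K1/α12 = 598/1.21 = 494 < K2 = 759; K2/α21 = 759/1.56 = 487 < K1 = 598.
Since both are reversed, neither can invade when rare; the interior point is a saddle.

unstable coexistence (outcome depends on initial conditions)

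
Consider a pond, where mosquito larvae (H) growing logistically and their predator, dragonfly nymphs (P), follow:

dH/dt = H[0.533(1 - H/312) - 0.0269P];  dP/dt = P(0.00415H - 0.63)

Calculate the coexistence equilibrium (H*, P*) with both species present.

H* ≈ 152, P* ≈ 10.2

From dP/dt = 0 with P > 0: 0.00415H* = 0.63, so H* = 152.
Substitute into dH/dt = 0: 0.533(1 - 152/312) = 0.0269P*.
The bracket is 0.513, giving P* = 0.274/0.0269 = 10.2.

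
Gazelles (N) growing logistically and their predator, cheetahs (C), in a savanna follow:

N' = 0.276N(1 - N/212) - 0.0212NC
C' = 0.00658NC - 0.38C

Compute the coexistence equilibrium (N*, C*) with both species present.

From dC/dt = 0 with C > 0: 0.00658N* = 0.38, so N* = 57.8.
Substitute into dN/dt = 0: 0.276(1 - 57.8/212) = 0.0212C*.
The bracket is 0.728, giving C* = 0.201/0.0212 = 9.47.

N* ≈ 57.8, C* ≈ 9.47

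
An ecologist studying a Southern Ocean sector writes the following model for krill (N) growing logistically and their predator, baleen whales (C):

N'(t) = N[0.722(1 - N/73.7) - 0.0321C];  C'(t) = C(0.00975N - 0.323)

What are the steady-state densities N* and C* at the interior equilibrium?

From dC/dt = 0 with C > 0: 0.00975N* = 0.323, so N* = 33.1.
Substitute into dN/dt = 0: 0.722(1 - 33.1/73.7) = 0.0321C*.
The bracket is 0.55, giving C* = 0.397/0.0321 = 12.4.

N* ≈ 33.1, C* ≈ 12.4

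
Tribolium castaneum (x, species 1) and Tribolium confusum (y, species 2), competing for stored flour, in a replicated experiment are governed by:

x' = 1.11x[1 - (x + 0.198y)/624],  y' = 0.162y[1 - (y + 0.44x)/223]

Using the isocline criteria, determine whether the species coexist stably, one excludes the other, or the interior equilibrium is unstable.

species 1 excludes species 2

Compare the nullcline intercepts: K1/α12 = 624/0.198 = 3150 > K2 = 223; K2/α21 = 223/0.44 = 507 < K1 = 624.
Since the inequalities point opposite ways, species 1 can invade but species 2 cannot.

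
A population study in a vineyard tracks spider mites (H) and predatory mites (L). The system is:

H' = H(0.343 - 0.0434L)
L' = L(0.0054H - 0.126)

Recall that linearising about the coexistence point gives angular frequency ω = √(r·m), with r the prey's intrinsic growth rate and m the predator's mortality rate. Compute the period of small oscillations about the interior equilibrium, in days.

T ≈ 30.2 days

Here r = 0.343 and m = 0.126, so r·m = 0.0432.
ω = √0.0432 = 0.208 per day, hence T = 2π/ω ≈ 30.2 days.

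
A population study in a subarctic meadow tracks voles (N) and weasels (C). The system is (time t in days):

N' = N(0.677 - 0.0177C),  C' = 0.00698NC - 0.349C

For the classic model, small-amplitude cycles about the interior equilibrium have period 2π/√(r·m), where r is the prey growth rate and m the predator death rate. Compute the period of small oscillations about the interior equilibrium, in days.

T ≈ 12.9 days

Here r = 0.677 and m = 0.349, so r·m = 0.236.
ω = √0.236 = 0.486 per day, hence T = 2π/ω ≈ 12.9 days.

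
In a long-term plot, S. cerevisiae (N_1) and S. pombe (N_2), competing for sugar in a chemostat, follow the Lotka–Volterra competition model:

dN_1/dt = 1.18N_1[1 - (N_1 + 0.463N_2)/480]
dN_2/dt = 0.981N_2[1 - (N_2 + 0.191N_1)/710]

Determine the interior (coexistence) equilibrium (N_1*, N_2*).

N_1* ≈ 166, N_2* ≈ 678

Setting both brackets to zero gives the nullclines N_1 + 0.463N_2 = 480 and 0.191N_1 + N_2 = 710.
Substituting N_2 = 710 - 0.191N_1 into the first: N_1(1 - 0.463·0.191) = 480 - 0.463·710.
So N_1* = 151/0.912 = 166, and then N_2* = 710 - 0.191·166 = 678.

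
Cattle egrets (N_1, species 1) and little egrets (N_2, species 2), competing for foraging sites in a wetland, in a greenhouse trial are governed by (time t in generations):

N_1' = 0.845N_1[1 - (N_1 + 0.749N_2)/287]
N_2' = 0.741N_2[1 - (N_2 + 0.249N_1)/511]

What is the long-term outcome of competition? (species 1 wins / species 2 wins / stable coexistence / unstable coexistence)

Compare the nullcline intercepts: K1/α12 = 287/0.749 = 383 < K2 = 511; K2/α21 = 511/0.249 = 2050 > K1 = 287.
Since the inequalities point opposite ways, species 2 can invade but species 1 cannot.

species 2 excludes species 1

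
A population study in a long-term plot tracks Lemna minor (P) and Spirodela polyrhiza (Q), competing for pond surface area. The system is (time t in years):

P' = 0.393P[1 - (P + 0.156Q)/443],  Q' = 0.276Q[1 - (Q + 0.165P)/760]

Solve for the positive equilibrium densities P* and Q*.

Setting both brackets to zero gives the nullclines P + 0.156Q = 443 and 0.165P + Q = 760.
Substituting Q = 760 - 0.165P into the first: P(1 - 0.156·0.165) = 443 - 0.156·760.
So P* = 324/0.974 = 333, and then Q* = 760 - 0.165·333 = 705.

P* ≈ 333, Q* ≈ 705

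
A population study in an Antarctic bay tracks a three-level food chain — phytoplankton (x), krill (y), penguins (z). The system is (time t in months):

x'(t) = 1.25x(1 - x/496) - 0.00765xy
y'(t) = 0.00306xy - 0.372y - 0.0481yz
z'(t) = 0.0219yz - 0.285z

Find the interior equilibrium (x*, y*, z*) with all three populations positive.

From dz/dt = 0: 0.0219y* = 0.285, so y* = 13.
From dx/dt = 0: 1.25(1 - x*/496) = 0.00765·13, giving x* = 496·(1 - 0.0796) = 456.
From dy/dt = 0: 0.00306·456 - 0.372 = 0.0481z*, so z* = 1.02/0.0481 = 21.3.

x* ≈ 456, y* ≈ 13, z* ≈ 21.3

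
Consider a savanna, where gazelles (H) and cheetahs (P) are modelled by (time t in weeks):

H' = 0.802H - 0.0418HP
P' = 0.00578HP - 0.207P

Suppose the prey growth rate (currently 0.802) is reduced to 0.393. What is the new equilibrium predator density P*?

P* ≈ 9.4

At the interior fixed point, setting dH/dt = 0 with H > 0 fixes P* = (prey growth rate)/(HP coefficient) — independent of the other coefficients.
With the change, P* = 0.393/0.0418 = 9.4; it falls from 19.2.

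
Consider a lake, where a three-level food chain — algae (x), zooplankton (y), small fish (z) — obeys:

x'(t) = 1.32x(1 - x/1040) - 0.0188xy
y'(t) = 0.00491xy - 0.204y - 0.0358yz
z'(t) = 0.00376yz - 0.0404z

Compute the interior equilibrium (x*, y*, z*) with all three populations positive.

x* ≈ 881, y* ≈ 10.7, z* ≈ 115

From dz/dt = 0: 0.00376y* = 0.0404, so y* = 10.7.
From dx/dt = 0: 1.32(1 - x*/1040) = 0.0188·10.7, giving x* = 1040·(1 - 0.153) = 881.
From dy/dt = 0: 0.00491·881 - 0.204 = 0.0358z*, so z* = 4.12/0.0358 = 115.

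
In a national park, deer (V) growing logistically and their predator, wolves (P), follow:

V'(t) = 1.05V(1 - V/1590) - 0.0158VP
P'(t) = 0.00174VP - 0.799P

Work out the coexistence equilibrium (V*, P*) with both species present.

From dP/dt = 0 with P > 0: 0.00174V* = 0.799, so V* = 459.
Substitute into dV/dt = 0: 1.05(1 - 459/1590) = 0.0158P*.
The bracket is 0.711, giving P* = 0.747/0.0158 = 47.3.

V* ≈ 459, P* ≈ 47.3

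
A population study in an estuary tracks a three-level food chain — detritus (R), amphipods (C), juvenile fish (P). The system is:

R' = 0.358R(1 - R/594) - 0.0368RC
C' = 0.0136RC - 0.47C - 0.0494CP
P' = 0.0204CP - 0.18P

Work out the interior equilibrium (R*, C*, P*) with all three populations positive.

R* ≈ 55.2, C* ≈ 8.82, P* ≈ 5.69

From dP/dt = 0: 0.0204C* = 0.18, so C* = 8.82.
From dR/dt = 0: 0.358(1 - R*/594) = 0.0368·8.82, giving R* = 594·(1 - 0.907) = 55.2.
From dC/dt = 0: 0.0136·55.2 - 0.47 = 0.0494P*, so P* = 0.281/0.0494 = 5.69.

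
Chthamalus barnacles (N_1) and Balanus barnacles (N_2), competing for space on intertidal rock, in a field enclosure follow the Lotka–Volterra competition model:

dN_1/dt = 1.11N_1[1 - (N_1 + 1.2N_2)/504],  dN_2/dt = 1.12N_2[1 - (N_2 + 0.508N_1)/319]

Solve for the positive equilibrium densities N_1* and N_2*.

N_1* ≈ 310, N_2* ≈ 161

Setting both brackets to zero gives the nullclines N_1 + 1.2N_2 = 504 and 0.508N_1 + N_2 = 319.
Substituting N_2 = 319 - 0.508N_1 into the first: N_1(1 - 1.2·0.508) = 504 - 1.2·319.
So N_1* = 121/0.39 = 310, and then N_2* = 319 - 0.508·310 = 161.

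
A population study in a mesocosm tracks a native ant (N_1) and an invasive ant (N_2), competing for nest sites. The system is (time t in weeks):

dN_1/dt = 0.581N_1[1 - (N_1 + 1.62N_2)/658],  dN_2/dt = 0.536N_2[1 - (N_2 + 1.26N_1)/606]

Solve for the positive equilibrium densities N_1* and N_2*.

N_1* ≈ 311, N_2* ≈ 214

Setting both brackets to zero gives the nullclines N_1 + 1.62N_2 = 658 and 1.26N_1 + N_2 = 606.
Substituting N_2 = 606 - 1.26N_1 into the first: N_1(1 - 1.62·1.26) = 658 - 1.62·606.
So N_1* = -324/-1.04 = 311, and then N_2* = 606 - 1.26·311 = 214.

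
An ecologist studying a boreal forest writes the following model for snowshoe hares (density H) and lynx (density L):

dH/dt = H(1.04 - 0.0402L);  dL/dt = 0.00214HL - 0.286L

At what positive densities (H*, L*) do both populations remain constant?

H* ≈ 134, L* ≈ 25.9

Set dL/dt = 0 with L > 0: 0.00214H - 0.286 = 0, so H* = 0.286/0.00214 = 134.
Set dH/dt = 0 with H > 0: 1.04 - 0.0402L = 0, so L* = 1.04/0.0402 = 25.9.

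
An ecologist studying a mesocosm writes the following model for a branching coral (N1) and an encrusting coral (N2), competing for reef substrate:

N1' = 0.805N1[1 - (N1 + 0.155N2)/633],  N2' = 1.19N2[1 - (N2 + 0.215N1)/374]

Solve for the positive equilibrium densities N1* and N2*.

Setting both brackets to zero gives the nullclines N1 + 0.155N2 = 633 and 0.215N1 + N2 = 374.
Substituting N2 = 374 - 0.215N1 into the first: N1(1 - 0.155·0.215) = 633 - 0.155·374.
So N1* = 575/0.967 = 595, and then N2* = 374 - 0.215·595 = 246.

N1* ≈ 595, N2* ≈ 246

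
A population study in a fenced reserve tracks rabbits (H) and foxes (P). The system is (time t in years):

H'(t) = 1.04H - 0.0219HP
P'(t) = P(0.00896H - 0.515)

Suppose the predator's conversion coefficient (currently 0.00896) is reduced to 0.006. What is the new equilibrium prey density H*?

At the interior fixed point, setting dP/dt = 0 with P > 0 fixes H* = (predator death rate)/(HP coefficient) — independent of the other coefficients.
With the change, H* = 0.515/0.006 = 85.8; it rises from 57.5.

H* ≈ 85.8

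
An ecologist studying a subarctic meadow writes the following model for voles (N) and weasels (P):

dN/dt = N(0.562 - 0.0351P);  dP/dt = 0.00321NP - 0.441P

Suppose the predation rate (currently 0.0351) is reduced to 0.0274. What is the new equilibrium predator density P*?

At the interior fixed point, setting dN/dt = 0 with N > 0 fixes P* = (prey growth rate)/(NP coefficient) — independent of the other coefficients.
With the change, P* = 0.562/0.0274 = 20.5; it rises from 16.

P* ≈ 20.5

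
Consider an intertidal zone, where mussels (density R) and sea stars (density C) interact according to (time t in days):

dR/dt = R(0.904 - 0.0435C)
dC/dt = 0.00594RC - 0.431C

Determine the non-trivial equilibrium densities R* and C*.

Set dC/dt = 0 with C > 0: 0.00594R - 0.431 = 0, so R* = 0.431/0.00594 = 72.6.
Set dR/dt = 0 with R > 0: 0.904 - 0.0435C = 0, so C* = 0.904/0.0435 = 20.8.

R* ≈ 72.6, C* ≈ 20.8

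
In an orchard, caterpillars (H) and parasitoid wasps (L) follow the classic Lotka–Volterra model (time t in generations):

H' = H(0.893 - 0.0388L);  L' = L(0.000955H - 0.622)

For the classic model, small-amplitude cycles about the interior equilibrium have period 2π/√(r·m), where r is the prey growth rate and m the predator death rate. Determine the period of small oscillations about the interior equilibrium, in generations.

Here r = 0.893 and m = 0.622, so r·m = 0.555.
ω = √0.555 = 0.745 per generation, hence T = 2π/ω ≈ 8.43 generations.

T ≈ 8.43 generations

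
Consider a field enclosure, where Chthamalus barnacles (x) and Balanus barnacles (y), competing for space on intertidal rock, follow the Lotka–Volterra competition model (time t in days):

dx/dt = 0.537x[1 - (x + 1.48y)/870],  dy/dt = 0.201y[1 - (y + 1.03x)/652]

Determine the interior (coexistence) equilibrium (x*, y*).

x* ≈ 181, y* ≈ 465

Setting both brackets to zero gives the nullclines x + 1.48y = 870 and 1.03x + y = 652.
Substituting y = 652 - 1.03x into the first: x(1 - 1.48·1.03) = 870 - 1.48·652.
So x* = -95/-0.524 = 181, and then y* = 652 - 1.03·181 = 465.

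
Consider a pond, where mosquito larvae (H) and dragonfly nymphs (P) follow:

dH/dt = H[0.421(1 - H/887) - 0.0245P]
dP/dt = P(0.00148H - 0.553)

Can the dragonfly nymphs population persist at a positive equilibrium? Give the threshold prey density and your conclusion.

Threshold H = 374; K > 374, so yes, the predator persists.

The predator equation gives dP/dt > 0 only when H > 0.553/0.00148 = 374.
Without the predator, H → K = 887. Since 887 > 374, the predator can invade and persist.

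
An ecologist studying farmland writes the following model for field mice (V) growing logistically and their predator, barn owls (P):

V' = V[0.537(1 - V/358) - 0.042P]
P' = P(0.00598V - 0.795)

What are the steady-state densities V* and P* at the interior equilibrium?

V* ≈ 133, P* ≈ 8.04

From dP/dt = 0 with P > 0: 0.00598V* = 0.795, so V* = 133.
Substitute into dV/dt = 0: 0.537(1 - 133/358) = 0.042P*.
The bracket is 0.629, giving P* = 0.338/0.042 = 8.04.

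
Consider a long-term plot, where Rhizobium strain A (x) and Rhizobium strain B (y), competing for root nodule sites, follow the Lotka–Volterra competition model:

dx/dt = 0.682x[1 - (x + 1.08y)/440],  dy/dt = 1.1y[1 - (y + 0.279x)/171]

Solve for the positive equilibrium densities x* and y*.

Setting both brackets to zero gives the nullclines x + 1.08y = 440 and 0.279x + y = 171.
Substituting y = 171 - 0.279x into the first: x(1 - 1.08·0.279) = 440 - 1.08·171.
So x* = 255/0.699 = 365, and then y* = 171 - 0.279·365 = 69.

x* ≈ 365, y* ≈ 69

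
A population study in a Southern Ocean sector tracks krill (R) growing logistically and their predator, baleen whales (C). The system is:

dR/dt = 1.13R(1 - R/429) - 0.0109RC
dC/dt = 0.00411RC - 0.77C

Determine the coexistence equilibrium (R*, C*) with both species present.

R* ≈ 187, C* ≈ 58.4

From dC/dt = 0 with C > 0: 0.00411R* = 0.77, so R* = 187.
Substitute into dR/dt = 0: 1.13(1 - 187/429) = 0.0109C*.
The bracket is 0.563, giving C* = 0.637/0.0109 = 58.4.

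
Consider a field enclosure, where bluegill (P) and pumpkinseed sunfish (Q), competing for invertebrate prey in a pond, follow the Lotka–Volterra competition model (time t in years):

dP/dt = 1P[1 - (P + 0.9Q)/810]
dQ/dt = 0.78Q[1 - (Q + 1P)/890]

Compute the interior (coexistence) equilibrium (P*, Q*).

Setting both brackets to zero gives the nullclines P + 0.9Q = 810 and 1P + Q = 890.
Substituting Q = 890 - 1P into the first: P(1 - 0.9·1) = 810 - 0.9·890.
So P* = 9/0.1 = 90, and then Q* = 890 - 1·90 = 800.

P* ≈ 90, Q* ≈ 800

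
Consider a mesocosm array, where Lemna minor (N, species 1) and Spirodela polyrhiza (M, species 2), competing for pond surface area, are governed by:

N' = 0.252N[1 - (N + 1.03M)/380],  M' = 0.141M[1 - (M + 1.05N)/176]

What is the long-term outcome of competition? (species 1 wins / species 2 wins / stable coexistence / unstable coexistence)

Compare the nullcline intercepts: K1/α12 = 380/1.03 = 369 > K2 = 176; K2/α21 = 176/1.05 = 168 < K1 = 380.
Since the inequalities point opposite ways, species 1 can invade but species 2 cannot.

species 1 excludes species 2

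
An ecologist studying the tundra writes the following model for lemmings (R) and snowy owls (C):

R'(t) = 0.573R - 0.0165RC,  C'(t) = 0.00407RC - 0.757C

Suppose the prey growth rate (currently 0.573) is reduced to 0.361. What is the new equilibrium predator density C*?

C* ≈ 21.9

At the interior fixed point, setting dR/dt = 0 with R > 0 fixes C* = (prey growth rate)/(RC coefficient) — independent of the other coefficients.
With the change, C* = 0.361/0.0165 = 21.9; it falls from 34.7.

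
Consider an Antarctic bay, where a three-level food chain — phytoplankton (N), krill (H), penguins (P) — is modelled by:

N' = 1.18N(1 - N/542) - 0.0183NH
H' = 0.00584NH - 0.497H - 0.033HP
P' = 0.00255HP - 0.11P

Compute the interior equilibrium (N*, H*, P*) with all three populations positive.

From dP/dt = 0: 0.00255H* = 0.11, so H* = 43.1.
From dN/dt = 0: 1.18(1 - N*/542) = 0.0183·43.1, giving N* = 542·(1 - 0.669) = 179.
From dH/dt = 0: 0.00584·179 - 0.497 = 0.033P*, so P* = 0.551/0.033 = 16.7.

N* ≈ 179, H* ≈ 43.1, P* ≈ 16.7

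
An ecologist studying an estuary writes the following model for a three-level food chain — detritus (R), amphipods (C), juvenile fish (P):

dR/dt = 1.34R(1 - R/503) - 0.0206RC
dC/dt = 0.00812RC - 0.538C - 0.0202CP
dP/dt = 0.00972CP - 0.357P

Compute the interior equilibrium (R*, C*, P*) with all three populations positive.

From dP/dt = 0: 0.00972C* = 0.357, so C* = 36.7.
From dR/dt = 0: 1.34(1 - R*/503) = 0.0206·36.7, giving R* = 503·(1 - 0.565) = 219.
From dC/dt = 0: 0.00812·219 - 0.538 = 0.0202P*, so P* = 1.24/0.0202 = 61.4.

R* ≈ 219, C* ≈ 36.7, P* ≈ 61.4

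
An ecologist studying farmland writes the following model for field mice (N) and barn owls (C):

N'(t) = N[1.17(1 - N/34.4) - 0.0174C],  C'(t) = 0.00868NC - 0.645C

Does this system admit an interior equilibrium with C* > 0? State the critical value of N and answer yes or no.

The predator equation gives dC/dt > 0 only when N > 0.645/0.00868 = 74.3.
Without the predator, N → K = 34.4. Since 34.4 < 74.3, the predator cannot invade.

Threshold N = 74.3; K < 74.3, so no, the predator goes extinct.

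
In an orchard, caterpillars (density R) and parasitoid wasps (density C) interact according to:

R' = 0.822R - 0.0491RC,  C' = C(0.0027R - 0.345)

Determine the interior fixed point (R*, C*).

R* ≈ 128, C* ≈ 16.7

Set dC/dt = 0 with C > 0: 0.0027R - 0.345 = 0, so R* = 0.345/0.0027 = 128.
Set dR/dt = 0 with R > 0: 0.822 - 0.0491C = 0, so C* = 0.822/0.0491 = 16.7.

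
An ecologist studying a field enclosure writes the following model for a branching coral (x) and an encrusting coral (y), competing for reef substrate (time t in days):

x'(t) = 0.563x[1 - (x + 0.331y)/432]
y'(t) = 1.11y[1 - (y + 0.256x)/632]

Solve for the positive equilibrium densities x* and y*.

Setting both brackets to zero gives the nullclines x + 0.331y = 432 and 0.256x + y = 632.
Substituting y = 632 - 0.256x into the first: x(1 - 0.331·0.256) = 432 - 0.331·632.
So x* = 223/0.915 = 243, and then y* = 632 - 0.256·243 = 570.

x* ≈ 243, y* ≈ 570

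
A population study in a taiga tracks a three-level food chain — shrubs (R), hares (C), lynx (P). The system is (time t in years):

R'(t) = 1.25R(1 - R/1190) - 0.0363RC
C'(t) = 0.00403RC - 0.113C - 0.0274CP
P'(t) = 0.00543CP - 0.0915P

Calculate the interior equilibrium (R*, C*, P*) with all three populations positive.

From dP/dt = 0: 0.00543C* = 0.0915, so C* = 16.9.
From dR/dt = 0: 1.25(1 - R*/1190) = 0.0363·16.9, giving R* = 1190·(1 - 0.489) = 608.
From dC/dt = 0: 0.00403·608 - 0.113 = 0.0274P*, so P* = 2.34/0.0274 = 85.3.

R* ≈ 608, C* ≈ 16.9, P* ≈ 85.3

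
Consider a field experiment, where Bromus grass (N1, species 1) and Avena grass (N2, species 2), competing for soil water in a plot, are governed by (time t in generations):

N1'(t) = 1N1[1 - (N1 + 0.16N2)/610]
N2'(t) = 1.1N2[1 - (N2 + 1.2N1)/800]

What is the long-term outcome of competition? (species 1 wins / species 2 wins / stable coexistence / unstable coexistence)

Compare the nullcline intercepts: K1/α12 = 610/0.16 = 3810 > K2 = 800; K2/α21 = 800/1.2 = 667 > K1 = 610.
Since both inequalities hold, each species can invade when rare, so the interior equilibrium is stable.

stable coexistence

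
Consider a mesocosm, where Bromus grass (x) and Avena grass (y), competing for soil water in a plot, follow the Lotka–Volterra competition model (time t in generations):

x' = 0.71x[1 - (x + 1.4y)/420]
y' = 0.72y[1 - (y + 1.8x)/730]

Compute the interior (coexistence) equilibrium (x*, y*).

x* ≈ 396, y* ≈ 17.1

Setting both brackets to zero gives the nullclines x + 1.4y = 420 and 1.8x + y = 730.
Substituting y = 730 - 1.8x into the first: x(1 - 1.4·1.8) = 420 - 1.4·730.
So x* = -602/-1.52 = 396, and then y* = 730 - 1.8·396 = 17.1.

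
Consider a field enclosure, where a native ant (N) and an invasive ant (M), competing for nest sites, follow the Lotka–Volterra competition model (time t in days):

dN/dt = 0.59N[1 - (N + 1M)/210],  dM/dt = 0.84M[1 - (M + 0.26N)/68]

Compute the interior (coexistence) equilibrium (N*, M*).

Setting both brackets to zero gives the nullclines N + 1M = 210 and 0.26N + M = 68.
Substituting M = 68 - 0.26N into the first: N(1 - 1·0.26) = 210 - 1·68.
So N* = 142/0.74 = 192, and then M* = 68 - 0.26·192 = 18.1.

N* ≈ 192, M* ≈ 18.1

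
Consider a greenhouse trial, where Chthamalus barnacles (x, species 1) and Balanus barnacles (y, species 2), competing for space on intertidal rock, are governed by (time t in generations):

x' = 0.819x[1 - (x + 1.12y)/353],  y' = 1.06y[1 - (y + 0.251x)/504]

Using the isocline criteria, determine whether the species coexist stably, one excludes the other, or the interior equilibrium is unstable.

Compare the nullcline intercepts: K1/α12 = 353/1.12 = 315 < K2 = 504; K2/α21 = 504/0.251 = 2010 > K1 = 353.
Since the inequalities point opposite ways, species 2 can invade but species 1 cannot.

species 2 excludes species 1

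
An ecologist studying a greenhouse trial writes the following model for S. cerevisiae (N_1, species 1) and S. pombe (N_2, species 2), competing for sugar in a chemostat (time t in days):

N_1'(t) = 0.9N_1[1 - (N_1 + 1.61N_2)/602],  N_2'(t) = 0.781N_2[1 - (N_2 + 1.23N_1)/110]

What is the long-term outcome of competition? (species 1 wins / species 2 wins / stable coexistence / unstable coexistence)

species 1 excludes species 2

Compare the nullcline intercepts: K1/α12 = 602/1.61 = 374 > K2 = 110; K2/α21 = 110/1.23 = 89.4 < K1 = 602.
Since the inequalities point opposite ways, species 1 can invade but species 2 cannot.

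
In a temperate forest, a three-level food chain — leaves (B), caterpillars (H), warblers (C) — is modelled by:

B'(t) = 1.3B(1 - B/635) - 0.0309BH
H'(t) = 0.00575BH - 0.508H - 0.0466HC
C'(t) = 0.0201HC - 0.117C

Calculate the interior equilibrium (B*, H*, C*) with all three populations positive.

From dC/dt = 0: 0.0201H* = 0.117, so H* = 5.82.
From dB/dt = 0: 1.3(1 - B*/635) = 0.0309·5.82, giving B* = 635·(1 - 0.138) = 547.
From dH/dt = 0: 0.00575·547 - 0.508 = 0.0466C*, so C* = 2.64/0.0466 = 56.6.

B* ≈ 547, H* ≈ 5.82, C* ≈ 56.6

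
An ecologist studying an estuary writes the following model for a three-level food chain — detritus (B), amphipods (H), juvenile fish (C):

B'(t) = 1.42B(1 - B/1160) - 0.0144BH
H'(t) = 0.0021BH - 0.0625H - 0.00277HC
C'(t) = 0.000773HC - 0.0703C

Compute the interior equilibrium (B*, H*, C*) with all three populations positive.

From dC/dt = 0: 0.000773H* = 0.0703, so H* = 90.9.
From dB/dt = 0: 1.42(1 - B*/1160) = 0.0144·90.9, giving B* = 1160·(1 - 0.922) = 90.2.
From dH/dt = 0: 0.0021·90.2 - 0.0625 = 0.00277C*, so C* = 0.127/0.00277 = 45.8.

B* ≈ 90.2, H* ≈ 90.9, C* ≈ 45.8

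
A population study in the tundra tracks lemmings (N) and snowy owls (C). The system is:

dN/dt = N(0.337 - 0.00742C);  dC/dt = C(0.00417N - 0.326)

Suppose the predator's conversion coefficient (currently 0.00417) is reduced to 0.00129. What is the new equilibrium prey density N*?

At the interior fixed point, setting dC/dt = 0 with C > 0 fixes N* = (predator death rate)/(NC coefficient) — independent of the other coefficients.
With the change, N* = 0.326/0.00129 = 253; it rises from 78.2.

N* ≈ 253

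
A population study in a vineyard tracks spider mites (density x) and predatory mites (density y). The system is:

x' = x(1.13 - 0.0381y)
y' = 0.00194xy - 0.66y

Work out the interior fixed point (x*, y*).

Set dy/dt = 0 with y > 0: 0.00194x - 0.66 = 0, so x* = 0.66/0.00194 = 340.
Set dx/dt = 0 with x > 0: 1.13 - 0.0381y = 0, so y* = 1.13/0.0381 = 29.7.

x* ≈ 340, y* ≈ 29.7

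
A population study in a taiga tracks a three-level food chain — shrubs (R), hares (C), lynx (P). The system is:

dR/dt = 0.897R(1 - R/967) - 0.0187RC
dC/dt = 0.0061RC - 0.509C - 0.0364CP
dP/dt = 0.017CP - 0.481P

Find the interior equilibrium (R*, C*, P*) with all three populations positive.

From dP/dt = 0: 0.017C* = 0.481, so C* = 28.3.
From dR/dt = 0: 0.897(1 - R*/967) = 0.0187·28.3, giving R* = 967·(1 - 0.59) = 397.
From dC/dt = 0: 0.0061·397 - 0.509 = 0.0364P*, so P* = 1.91/0.0364 = 52.5.

R* ≈ 397, C* ≈ 28.3, P* ≈ 52.5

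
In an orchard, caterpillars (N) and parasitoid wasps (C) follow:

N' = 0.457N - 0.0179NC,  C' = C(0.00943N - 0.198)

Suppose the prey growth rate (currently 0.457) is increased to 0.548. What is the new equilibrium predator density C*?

C* ≈ 30.6

At the interior fixed point, setting dN/dt = 0 with N > 0 fixes C* = (prey growth rate)/(NC coefficient) — independent of the other coefficients.
With the change, C* = 0.548/0.0179 = 30.6; it rises from 25.5.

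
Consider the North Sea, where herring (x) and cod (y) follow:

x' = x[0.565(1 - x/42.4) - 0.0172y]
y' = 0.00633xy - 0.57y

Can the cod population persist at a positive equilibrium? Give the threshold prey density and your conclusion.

Threshold x = 90; K < 90, so no, the predator goes extinct.

The predator equation gives dy/dt > 0 only when x > 0.57/0.00633 = 90.
Without the predator, x → K = 42.4. Since 42.4 < 90, the predator cannot invade.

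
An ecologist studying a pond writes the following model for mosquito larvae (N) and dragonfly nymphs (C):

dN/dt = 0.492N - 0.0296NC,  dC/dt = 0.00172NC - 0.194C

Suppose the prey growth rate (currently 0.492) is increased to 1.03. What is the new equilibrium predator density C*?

C* ≈ 34.8

At the interior fixed point, setting dN/dt = 0 with N > 0 fixes C* = (prey growth rate)/(NC coefficient) — independent of the other coefficients.
With the change, C* = 1.03/0.0296 = 34.8; it rises from 16.6.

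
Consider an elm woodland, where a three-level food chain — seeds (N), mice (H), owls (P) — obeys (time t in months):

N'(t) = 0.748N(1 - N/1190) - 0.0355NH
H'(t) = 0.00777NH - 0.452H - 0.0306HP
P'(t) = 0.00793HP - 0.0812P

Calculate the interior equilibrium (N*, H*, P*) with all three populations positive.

From dP/dt = 0: 0.00793H* = 0.0812, so H* = 10.2.
From dN/dt = 0: 0.748(1 - N*/1190) = 0.0355·10.2, giving N* = 1190·(1 - 0.486) = 612.
From dH/dt = 0: 0.00777·612 - 0.452 = 0.0306P*, so P* = 4.3/0.0306 = 141.

N* ≈ 612, H* ≈ 10.2, P* ≈ 141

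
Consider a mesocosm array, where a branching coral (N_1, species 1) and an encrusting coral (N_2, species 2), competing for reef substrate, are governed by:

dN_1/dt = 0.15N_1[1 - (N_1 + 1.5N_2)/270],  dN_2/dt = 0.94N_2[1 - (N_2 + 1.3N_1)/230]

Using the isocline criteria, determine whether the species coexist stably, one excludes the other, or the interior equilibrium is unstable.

unstable coexistence (outcome depends on initial conditions)

Compare the nullcline intercepts: K1/α12 = 270/1.5 = 180 < K2 = 230; K2/α21 = 230/1.3 = 177 < K1 = 270.
Since both are reversed, neither can invade when rare; the interior point is a saddle.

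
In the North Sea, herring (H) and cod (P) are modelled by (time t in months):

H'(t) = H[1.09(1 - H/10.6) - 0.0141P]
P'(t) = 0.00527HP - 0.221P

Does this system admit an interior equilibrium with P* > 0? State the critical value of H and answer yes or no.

The predator equation gives dP/dt > 0 only when H > 0.221/0.00527 = 41.9.
Without the predator, H → K = 10.6. Since 10.6 < 41.9, the predator cannot invade.

Threshold H = 41.9; K < 41.9, so no, the predator goes extinct.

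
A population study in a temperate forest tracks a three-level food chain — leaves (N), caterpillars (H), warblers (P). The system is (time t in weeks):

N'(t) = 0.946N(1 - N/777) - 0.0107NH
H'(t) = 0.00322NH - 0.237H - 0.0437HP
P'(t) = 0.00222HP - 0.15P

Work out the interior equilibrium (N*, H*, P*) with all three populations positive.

N* ≈ 183, H* ≈ 67.6, P* ≈ 8.07

From dP/dt = 0: 0.00222H* = 0.15, so H* = 67.6.
From dN/dt = 0: 0.946(1 - N*/777) = 0.0107·67.6, giving N* = 777·(1 - 0.764) = 183.
From dH/dt = 0: 0.00322·183 - 0.237 = 0.0437P*, so P* = 0.353/0.0437 = 8.07.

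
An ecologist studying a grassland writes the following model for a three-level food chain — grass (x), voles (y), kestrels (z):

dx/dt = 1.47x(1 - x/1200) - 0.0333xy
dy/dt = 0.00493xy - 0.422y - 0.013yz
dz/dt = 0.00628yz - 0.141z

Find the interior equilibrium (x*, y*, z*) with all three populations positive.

From dz/dt = 0: 0.00628y* = 0.141, so y* = 22.5.
From dx/dt = 0: 1.47(1 - x*/1200) = 0.0333·22.5, giving x* = 1200·(1 - 0.509) = 590.
From dy/dt = 0: 0.00493·590 - 0.422 = 0.013z*, so z* = 2.49/0.013 = 191.

x* ≈ 590, y* ≈ 22.5, z* ≈ 191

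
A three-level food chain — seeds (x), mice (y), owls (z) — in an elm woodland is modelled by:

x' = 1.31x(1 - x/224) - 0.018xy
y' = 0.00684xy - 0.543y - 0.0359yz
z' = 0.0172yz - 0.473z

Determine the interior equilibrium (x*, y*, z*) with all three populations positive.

x* ≈ 139, y* ≈ 27.5, z* ≈ 11.4

From dz/dt = 0: 0.0172y* = 0.473, so y* = 27.5.
From dx/dt = 0: 1.31(1 - x*/224) = 0.018·27.5, giving x* = 224·(1 - 0.378) = 139.
From dy/dt = 0: 0.00684·139 - 0.543 = 0.0359z*, so z* = 0.41/0.0359 = 11.4.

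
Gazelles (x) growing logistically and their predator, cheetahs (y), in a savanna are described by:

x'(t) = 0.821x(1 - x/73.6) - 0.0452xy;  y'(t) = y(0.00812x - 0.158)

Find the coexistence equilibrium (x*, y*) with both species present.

x* ≈ 19.5, y* ≈ 13.4

From dy/dt = 0 with y > 0: 0.00812x* = 0.158, so x* = 19.5.
Substitute into dx/dt = 0: 0.821(1 - 19.5/73.6) = 0.0452y*.
The bracket is 0.736, giving y* = 0.604/0.0452 = 13.4.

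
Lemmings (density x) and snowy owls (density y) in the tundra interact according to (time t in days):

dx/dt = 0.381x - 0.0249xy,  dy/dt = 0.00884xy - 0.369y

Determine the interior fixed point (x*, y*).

x* ≈ 41.7, y* ≈ 15.3

Set dy/dt = 0 with y > 0: 0.00884x - 0.369 = 0, so x* = 0.369/0.00884 = 41.7.
Set dx/dt = 0 with x > 0: 0.381 - 0.0249y = 0, so y* = 0.381/0.0249 = 15.3.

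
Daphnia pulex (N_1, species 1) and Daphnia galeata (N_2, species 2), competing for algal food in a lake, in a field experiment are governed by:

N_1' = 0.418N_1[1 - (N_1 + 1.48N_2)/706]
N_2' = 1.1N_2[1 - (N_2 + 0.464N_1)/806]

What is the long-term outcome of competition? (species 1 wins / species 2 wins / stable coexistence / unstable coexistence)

species 2 excludes species 1

Compare the nullcline intercepts: K1/α12 = 706/1.48 = 477 < K2 = 806; K2/α21 = 806/0.464 = 1740 > K1 = 706.
Since the inequalities point opposite ways, species 2 can invade but species 1 cannot.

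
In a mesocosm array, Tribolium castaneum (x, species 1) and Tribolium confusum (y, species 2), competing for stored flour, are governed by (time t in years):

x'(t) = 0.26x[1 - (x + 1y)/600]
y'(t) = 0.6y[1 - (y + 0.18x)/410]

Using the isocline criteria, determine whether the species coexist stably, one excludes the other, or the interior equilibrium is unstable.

stable coexistence

Compare the nullcline intercepts: K1/α12 = 600/1 = 600 > K2 = 410; K2/α21 = 410/0.18 = 2280 > K1 = 600.
Since both inequalities hold, each species can invade when rare, so the interior equilibrium is stable.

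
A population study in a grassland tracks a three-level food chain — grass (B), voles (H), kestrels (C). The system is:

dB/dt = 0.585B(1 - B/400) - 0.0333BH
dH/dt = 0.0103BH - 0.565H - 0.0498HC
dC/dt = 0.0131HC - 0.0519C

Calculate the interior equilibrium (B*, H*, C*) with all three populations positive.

From dC/dt = 0: 0.0131H* = 0.0519, so H* = 3.96.
From dB/dt = 0: 0.585(1 - B*/400) = 0.0333·3.96, giving B* = 400·(1 - 0.226) = 310.
From dH/dt = 0: 0.0103·310 - 0.565 = 0.0498C*, so C* = 2.63/0.0498 = 52.7.

B* ≈ 310, H* ≈ 3.96, C* ≈ 52.7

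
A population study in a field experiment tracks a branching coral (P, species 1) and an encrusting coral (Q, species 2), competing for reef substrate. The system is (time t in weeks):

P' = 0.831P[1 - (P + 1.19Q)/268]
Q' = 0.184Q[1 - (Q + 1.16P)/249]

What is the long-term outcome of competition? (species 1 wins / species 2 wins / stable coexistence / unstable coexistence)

Compare the nullcline intercepts: K1/α12 = 268/1.19 = 225 < K2 = 249; K2/α21 = 249/1.16 = 215 < K1 = 268.
Since both are reversed, neither can invade when rare; the interior point is a saddle.

unstable coexistence (outcome depends on initial conditions)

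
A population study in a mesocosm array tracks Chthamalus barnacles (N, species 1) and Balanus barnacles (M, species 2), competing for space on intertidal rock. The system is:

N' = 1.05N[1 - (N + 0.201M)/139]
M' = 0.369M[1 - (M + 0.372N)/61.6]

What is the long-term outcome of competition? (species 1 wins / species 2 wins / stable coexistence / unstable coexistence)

Compare the nullcline intercepts: K1/α12 = 139/0.201 = 692 > K2 = 61.6; K2/α21 = 61.6/0.372 = 166 > K1 = 139.
Since both inequalities hold, each species can invade when rare, so the interior equilibrium is stable.

stable coexistence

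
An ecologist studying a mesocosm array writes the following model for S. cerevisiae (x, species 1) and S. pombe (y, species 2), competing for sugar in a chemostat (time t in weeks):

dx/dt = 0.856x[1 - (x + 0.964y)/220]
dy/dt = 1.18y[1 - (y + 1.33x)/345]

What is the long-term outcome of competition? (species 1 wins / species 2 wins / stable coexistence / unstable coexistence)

species 2 excludes species 1

Compare the nullcline intercepts: K1/α12 = 220/0.964 = 228 < K2 = 345; K2/α21 = 345/1.33 = 259 > K1 = 220.
Since the inequalities point opposite ways, species 2 can invade but species 1 cannot.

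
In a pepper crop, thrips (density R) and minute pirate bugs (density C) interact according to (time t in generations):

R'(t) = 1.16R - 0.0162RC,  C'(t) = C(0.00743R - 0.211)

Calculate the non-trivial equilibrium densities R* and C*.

Set dC/dt = 0 with C > 0: 0.00743R - 0.211 = 0, so R* = 0.211/0.00743 = 28.4.
Set dR/dt = 0 with R > 0: 1.16 - 0.0162C = 0, so C* = 1.16/0.0162 = 71.6.

R* ≈ 28.4, C* ≈ 71.6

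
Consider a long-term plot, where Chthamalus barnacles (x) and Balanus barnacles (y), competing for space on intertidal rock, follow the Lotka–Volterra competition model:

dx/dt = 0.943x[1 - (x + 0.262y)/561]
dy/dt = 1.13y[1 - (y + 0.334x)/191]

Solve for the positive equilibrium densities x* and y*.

Setting both brackets to zero gives the nullclines x + 0.262y = 561 and 0.334x + y = 191.
Substituting y = 191 - 0.334x into the first: x(1 - 0.262·0.334) = 561 - 0.262·191.
So x* = 511/0.912 = 560, and then y* = 191 - 0.334·560 = 3.97.

x* ≈ 560, y* ≈ 3.97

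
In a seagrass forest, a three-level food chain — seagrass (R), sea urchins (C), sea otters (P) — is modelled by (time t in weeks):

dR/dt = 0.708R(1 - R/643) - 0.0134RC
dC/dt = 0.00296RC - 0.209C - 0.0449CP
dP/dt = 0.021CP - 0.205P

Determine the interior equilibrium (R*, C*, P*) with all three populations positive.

From dP/dt = 0: 0.021C* = 0.205, so C* = 9.76.
From dR/dt = 0: 0.708(1 - R*/643) = 0.0134·9.76, giving R* = 643·(1 - 0.185) = 524.
From dC/dt = 0: 0.00296·524 - 0.209 = 0.0449P*, so P* = 1.34/0.0449 = 29.9.

R* ≈ 524, C* ≈ 9.76, P* ≈ 29.9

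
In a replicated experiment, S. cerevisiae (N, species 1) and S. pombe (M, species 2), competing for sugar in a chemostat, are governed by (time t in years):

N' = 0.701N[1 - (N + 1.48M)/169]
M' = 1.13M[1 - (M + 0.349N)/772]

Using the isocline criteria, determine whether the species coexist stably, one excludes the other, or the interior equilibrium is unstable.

species 2 excludes species 1

Compare the nullcline intercepts: K1/α12 = 169/1.48 = 114 < K2 = 772; K2/α21 = 772/0.349 = 2210 > K1 = 169.
Since the inequalities point opposite ways, species 2 can invade but species 1 cannot.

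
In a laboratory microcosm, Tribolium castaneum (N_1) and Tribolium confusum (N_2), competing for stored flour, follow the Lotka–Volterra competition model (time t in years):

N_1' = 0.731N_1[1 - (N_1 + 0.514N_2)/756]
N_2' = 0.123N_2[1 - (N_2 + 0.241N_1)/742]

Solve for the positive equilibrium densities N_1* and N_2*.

N_1* ≈ 428, N_2* ≈ 639

Setting both brackets to zero gives the nullclines N_1 + 0.514N_2 = 756 and 0.241N_1 + N_2 = 742.
Substituting N_2 = 742 - 0.241N_1 into the first: N_1(1 - 0.514·0.241) = 756 - 0.514·742.
So N_1* = 375/0.876 = 428, and then N_2* = 742 - 0.241·428 = 639.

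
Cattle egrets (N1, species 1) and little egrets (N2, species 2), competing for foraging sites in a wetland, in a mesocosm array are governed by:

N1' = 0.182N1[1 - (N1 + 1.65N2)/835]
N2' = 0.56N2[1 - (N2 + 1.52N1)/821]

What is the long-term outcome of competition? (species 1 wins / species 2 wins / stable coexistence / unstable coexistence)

unstable coexistence (outcome depends on initial conditions)

Compare the nullcline intercepts: K1/α12 = 835/1.65 = 506 < K2 = 821; K2/α21 = 821/1.52 = 540 < K1 = 835.
Since both are reversed, neither can invade when rare; the interior point is a saddle.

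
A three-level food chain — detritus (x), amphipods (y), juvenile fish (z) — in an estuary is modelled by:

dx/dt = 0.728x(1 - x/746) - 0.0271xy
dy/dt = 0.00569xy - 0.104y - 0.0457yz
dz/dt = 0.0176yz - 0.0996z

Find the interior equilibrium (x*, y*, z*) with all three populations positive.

x* ≈ 589, y* ≈ 5.66, z* ≈ 71

From dz/dt = 0: 0.0176y* = 0.0996, so y* = 5.66.
From dx/dt = 0: 0.728(1 - x*/746) = 0.0271·5.66, giving x* = 746·(1 - 0.211) = 589.
From dy/dt = 0: 0.00569·589 - 0.104 = 0.0457z*, so z* = 3.25/0.0457 = 71.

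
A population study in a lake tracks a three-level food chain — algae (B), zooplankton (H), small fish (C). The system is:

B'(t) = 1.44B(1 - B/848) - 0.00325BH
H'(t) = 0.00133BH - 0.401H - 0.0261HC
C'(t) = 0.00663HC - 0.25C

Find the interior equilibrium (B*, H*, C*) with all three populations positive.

B* ≈ 776, H* ≈ 37.7, C* ≈ 24.2

From dC/dt = 0: 0.00663H* = 0.25, so H* = 37.7.
From dB/dt = 0: 1.44(1 - B*/848) = 0.00325·37.7, giving B* = 848·(1 - 0.0851) = 776.
From dH/dt = 0: 0.00133·776 - 0.401 = 0.0261C*, so C* = 0.631/0.0261 = 24.2.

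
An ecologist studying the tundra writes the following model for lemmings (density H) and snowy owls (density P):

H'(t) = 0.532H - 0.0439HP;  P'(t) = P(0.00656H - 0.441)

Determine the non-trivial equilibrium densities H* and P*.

Set dP/dt = 0 with P > 0: 0.00656H - 0.441 = 0, so H* = 0.441/0.00656 = 67.2.
Set dH/dt = 0 with H > 0: 0.532 - 0.0439P = 0, so P* = 0.532/0.0439 = 12.1.

H* ≈ 67.2, P* ≈ 12.1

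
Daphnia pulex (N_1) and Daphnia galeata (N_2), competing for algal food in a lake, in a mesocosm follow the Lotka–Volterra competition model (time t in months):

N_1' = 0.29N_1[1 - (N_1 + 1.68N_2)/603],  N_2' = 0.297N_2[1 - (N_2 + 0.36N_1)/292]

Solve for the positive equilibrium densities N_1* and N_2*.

N_1* ≈ 285, N_2* ≈ 190

Setting both brackets to zero gives the nullclines N_1 + 1.68N_2 = 603 and 0.36N_1 + N_2 = 292.
Substituting N_2 = 292 - 0.36N_1 into the first: N_1(1 - 1.68·0.36) = 603 - 1.68·292.
So N_1* = 112/0.395 = 285, and then N_2* = 292 - 0.36·285 = 190.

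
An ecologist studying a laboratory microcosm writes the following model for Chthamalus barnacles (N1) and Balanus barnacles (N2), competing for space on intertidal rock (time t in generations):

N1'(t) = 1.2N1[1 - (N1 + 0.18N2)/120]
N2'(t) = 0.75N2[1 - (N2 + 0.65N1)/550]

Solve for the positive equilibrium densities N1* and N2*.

N1* ≈ 23.8, N2* ≈ 535

Setting both brackets to zero gives the nullclines N1 + 0.18N2 = 120 and 0.65N1 + N2 = 550.
Substituting N2 = 550 - 0.65N1 into the first: N1(1 - 0.18·0.65) = 120 - 0.18·550.
So N1* = 21/0.883 = 23.8, and then N2* = 550 - 0.65·23.8 = 535.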